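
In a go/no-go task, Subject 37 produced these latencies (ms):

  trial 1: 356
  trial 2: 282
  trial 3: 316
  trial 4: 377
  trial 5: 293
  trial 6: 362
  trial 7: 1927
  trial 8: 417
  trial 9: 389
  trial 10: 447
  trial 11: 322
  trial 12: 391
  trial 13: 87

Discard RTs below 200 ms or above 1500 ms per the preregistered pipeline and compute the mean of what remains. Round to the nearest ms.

Excluded: 87, 1927
Retained (n=11): Σ = 3952
Mean = 3952/11 = 359.2727

359 ms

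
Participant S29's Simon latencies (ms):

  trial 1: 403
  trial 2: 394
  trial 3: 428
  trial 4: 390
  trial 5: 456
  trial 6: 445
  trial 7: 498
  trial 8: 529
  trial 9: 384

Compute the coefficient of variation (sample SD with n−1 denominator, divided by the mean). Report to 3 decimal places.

0.117

n = 9, Σ = 3927, M = 436.3333
Σ(x−M)² = 20710.000; s = √(20710.000/8) = 50.8798
CV = 50.8798 / 436.3333 = 0.11661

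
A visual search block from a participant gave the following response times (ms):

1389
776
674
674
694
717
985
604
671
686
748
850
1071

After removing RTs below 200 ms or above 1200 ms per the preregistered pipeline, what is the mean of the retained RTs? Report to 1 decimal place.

Excluded: 1389
Retained (n=12): Σ = 9150
Mean = 9150/12 = 762.5000

762.5 ms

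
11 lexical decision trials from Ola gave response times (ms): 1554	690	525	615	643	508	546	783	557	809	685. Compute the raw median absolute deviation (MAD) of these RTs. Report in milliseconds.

97 ms

Sorted: 508, 525, 546, 557, 615, 643, 685, 690, 783, 809, 1554 → median = 643
|x − 643|: 911, 47, 118, 28, 0, 135, 97, 140, 86, 166, 42
Sorted deviations: 0, 28, 42, 47, 86, 97, 118, 135, 140, 166, 911 → MAD = 97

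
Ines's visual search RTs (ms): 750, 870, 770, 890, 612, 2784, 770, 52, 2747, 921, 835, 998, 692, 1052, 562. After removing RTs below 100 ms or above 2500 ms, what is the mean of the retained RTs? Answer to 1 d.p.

Excluded: 52, 2747, 2784
Retained (n=12): Σ = 9722
Mean = 9722/12 = 810.1667

810.2 ms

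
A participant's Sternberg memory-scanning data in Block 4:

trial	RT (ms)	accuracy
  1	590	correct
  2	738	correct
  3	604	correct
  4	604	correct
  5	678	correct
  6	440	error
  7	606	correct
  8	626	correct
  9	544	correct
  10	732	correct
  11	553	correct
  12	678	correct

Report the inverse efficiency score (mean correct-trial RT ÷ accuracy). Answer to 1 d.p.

Correct trials (n=11): 590, 738, 604, 604, 678, 606, 626, 544, 732, 553, 678
Mean correct RT = 6953/11 = 632.0909 ms
Proportion correct = 11/12
IES = 632.0909 / (11/12) = 689.554 ms

689.6 ms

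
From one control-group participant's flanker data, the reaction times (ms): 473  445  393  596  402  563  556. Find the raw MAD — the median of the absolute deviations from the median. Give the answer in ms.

80 ms

Sorted: 393, 402, 445, 473, 556, 563, 596 → median = 473
|x − 473|: 0, 28, 80, 123, 71, 90, 83
Sorted deviations: 0, 28, 71, 80, 83, 90, 123 → MAD = 80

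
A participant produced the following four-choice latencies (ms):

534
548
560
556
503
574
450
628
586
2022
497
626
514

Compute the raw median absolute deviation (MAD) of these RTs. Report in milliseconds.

42 ms

Sorted: 450, 497, 503, 514, 534, 548, 556, 560, 574, 586, 626, 628, 2022 → median = 556
|x − 556|: 22, 8, 4, 0, 53, 18, 106, 72, 30, 1466, 59, 70, 42
Sorted deviations: 0, 4, 8, 18, 22, 30, 42, 53, 59, 70, 72, 106, 1466 → MAD = 42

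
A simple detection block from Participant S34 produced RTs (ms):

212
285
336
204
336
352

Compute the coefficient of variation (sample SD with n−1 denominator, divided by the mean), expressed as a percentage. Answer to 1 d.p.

22.8%

n = 6, Σ = 1725, M = 287.5000
Σ(x−M)² = 21543.500; s = √(21543.500/5) = 65.6407
CV = 65.6407 / 287.5000 = 0.22832 = 22.832%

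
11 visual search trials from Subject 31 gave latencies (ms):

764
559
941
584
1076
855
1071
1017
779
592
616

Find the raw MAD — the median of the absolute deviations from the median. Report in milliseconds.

187 ms

Sorted: 559, 584, 592, 616, 764, 779, 855, 941, 1017, 1071, 1076 → median = 779
|x − 779|: 15, 220, 162, 195, 297, 76, 292, 238, 0, 187, 163
Sorted deviations: 0, 15, 76, 162, 163, 187, 195, 220, 238, 292, 297 → MAD = 187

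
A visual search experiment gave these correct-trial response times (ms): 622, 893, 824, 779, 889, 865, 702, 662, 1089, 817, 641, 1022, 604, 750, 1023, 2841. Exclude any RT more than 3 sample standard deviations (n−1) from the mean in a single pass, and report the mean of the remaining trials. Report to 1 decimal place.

n = 16, ΣRT = 15023, M = 938.938
Σ(x−M)² = 4187986.94; s = √(4187986.94/15) = 528.393
Cutoffs: 938.938 ± 3·528.393 → [-646.2, 2524.1]
Outside: 2841 → excluded.
Retained (n=15): Σ = 12182, mean = 12182/15 = 812.133

812.1 ms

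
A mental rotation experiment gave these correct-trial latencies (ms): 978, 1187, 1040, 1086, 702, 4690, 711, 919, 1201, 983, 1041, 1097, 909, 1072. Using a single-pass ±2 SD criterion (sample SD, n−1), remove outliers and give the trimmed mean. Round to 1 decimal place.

994.3 ms

n = 14, ΣRT = 17616, M = 1258.286
Σ(x−M)² = 12970718.86; s = √(12970718.86/13) = 998.873
Cutoffs: 1258.286 ± 2·998.873 → [-739.5, 3256.0]
Outside: 4690 → excluded.
Retained (n=13): Σ = 12926, mean = 12926/13 = 994.308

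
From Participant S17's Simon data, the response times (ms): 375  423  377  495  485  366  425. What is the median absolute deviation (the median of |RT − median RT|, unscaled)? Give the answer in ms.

Sorted: 366, 375, 377, 423, 425, 485, 495 → median = 423
|x − 423|: 48, 0, 46, 72, 62, 57, 2
Sorted deviations: 0, 2, 46, 48, 57, 62, 72 → MAD = 48

48 ms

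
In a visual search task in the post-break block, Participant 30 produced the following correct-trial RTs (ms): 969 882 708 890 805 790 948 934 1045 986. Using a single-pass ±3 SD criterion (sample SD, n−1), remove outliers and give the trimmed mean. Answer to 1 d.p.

895.7 ms

n = 10, ΣRT = 8957, M = 895.700
Σ(x−M)² = 94870.10; s = √(94870.10/9) = 102.670
Cutoffs: 895.700 ± 3·102.670 → [587.7, 1203.7]
No RTs fall outside the cutoffs; all 10 retained. Mean = 8957/10 = 895.700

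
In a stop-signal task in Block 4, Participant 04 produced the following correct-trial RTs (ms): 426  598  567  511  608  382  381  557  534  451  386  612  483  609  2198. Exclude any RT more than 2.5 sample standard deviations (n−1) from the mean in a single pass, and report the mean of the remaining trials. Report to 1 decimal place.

507.5 ms

n = 15, ΣRT = 9303, M = 620.200
Σ(x−M)² = 2770438.40; s = √(2770438.40/14) = 444.847
Cutoffs: 620.200 ± 2.5·444.847 → [-491.9, 1732.3]
Outside: 2198 → excluded.
Retained (n=14): Σ = 7105, mean = 7105/14 = 507.500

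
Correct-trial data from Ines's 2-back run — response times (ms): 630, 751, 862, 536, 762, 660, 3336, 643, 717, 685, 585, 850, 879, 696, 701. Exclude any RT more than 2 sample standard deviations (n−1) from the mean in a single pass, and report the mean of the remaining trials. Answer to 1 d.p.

n = 15, ΣRT = 13293, M = 886.200
Σ(x−M)² = 6566070.40; s = √(6566070.40/14) = 684.839
Cutoffs: 886.200 ± 2·684.839 → [-483.5, 2255.9]
Outside: 3336 → excluded.
Retained (n=14): Σ = 9957, mean = 9957/14 = 711.214

711.2 ms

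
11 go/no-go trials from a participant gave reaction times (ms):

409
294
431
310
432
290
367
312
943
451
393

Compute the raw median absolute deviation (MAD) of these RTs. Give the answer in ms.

Sorted: 290, 294, 310, 312, 367, 393, 409, 431, 432, 451, 943 → median = 393
|x − 393|: 16, 99, 38, 83, 39, 103, 26, 81, 550, 58, 0
Sorted deviations: 0, 16, 26, 38, 39, 58, 81, 83, 99, 103, 550 → MAD = 58

58 ms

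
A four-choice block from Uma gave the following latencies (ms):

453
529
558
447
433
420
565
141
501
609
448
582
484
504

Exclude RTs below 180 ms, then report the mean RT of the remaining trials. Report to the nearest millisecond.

503 ms

Excluded: 141
Retained (n=13): Σ = 6533
Mean = 6533/13 = 502.5385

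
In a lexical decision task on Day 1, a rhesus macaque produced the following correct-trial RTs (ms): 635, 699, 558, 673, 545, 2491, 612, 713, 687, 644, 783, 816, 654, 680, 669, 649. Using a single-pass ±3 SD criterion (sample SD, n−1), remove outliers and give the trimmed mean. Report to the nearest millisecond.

n = 16, ΣRT = 12508, M = 781.750
Σ(x−M)² = 3187537.00; s = √(3187537.00/15) = 460.980
Cutoffs: 781.750 ± 3·460.980 → [-601.2, 2164.7]
Outside: 2491 → excluded.
Retained (n=15): Σ = 10017, mean = 10017/15 = 667.800

668 ms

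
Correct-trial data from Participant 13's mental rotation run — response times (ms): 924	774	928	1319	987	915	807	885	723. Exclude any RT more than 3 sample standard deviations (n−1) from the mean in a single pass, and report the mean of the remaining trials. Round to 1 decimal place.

918.0 ms

n = 9, ΣRT = 8262, M = 918.000
Σ(x−M)² = 237878.00; s = √(237878.00/8) = 172.438
Cutoffs: 918.000 ± 3·172.438 → [400.7, 1435.3]
No RTs fall outside the cutoffs; all 9 retained. Mean = 8262/9 = 918.000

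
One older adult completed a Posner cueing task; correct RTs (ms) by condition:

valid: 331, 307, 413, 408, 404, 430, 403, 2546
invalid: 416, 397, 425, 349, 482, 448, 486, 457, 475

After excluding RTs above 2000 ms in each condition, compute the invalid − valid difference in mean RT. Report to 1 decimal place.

valid: exclude 2546
M(valid) = 2696/7 = 385.143
M(invalid) = 3935/9 = 437.222
Difference = 437.222 − 385.143 = 52.079 ms

52.1 ms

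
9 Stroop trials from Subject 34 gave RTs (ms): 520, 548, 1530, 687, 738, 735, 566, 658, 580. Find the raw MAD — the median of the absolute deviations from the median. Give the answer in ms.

80 ms

Sorted: 520, 548, 566, 580, 658, 687, 735, 738, 1530 → median = 658
|x − 658|: 138, 110, 872, 29, 80, 77, 92, 0, 78
Sorted deviations: 0, 29, 77, 78, 80, 92, 110, 138, 872 → MAD = 80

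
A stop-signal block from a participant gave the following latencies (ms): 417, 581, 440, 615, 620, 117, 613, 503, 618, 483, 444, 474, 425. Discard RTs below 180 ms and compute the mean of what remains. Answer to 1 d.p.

Excluded: 117
Retained (n=12): Σ = 6233
Mean = 6233/12 = 519.4167

519.4 ms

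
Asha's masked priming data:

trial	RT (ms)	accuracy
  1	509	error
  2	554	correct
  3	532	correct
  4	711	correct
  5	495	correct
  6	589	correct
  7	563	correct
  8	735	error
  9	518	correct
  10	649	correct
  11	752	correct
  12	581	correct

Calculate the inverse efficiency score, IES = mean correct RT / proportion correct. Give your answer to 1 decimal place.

Correct trials (n=10): 554, 532, 711, 495, 589, 563, 518, 649, 752, 581
Mean correct RT = 5944/10 = 594.4000 ms
Proportion correct = 10/12
IES = 594.4000 / (10/12) = 713.280 ms

713.3 ms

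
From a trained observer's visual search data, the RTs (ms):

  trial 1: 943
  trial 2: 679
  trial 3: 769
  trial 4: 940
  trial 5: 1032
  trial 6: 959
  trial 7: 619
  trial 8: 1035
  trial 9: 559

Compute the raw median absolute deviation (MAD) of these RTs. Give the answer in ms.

95 ms

Sorted: 559, 619, 679, 769, 940, 943, 959, 1032, 1035 → median = 940
|x − 940|: 3, 261, 171, 0, 92, 19, 321, 95, 381
Sorted deviations: 0, 3, 19, 92, 95, 171, 261, 321, 381 → MAD = 95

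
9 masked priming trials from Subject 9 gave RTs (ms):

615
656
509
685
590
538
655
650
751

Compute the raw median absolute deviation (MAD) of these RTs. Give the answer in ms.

Sorted: 509, 538, 590, 615, 650, 655, 656, 685, 751 → median = 650
|x − 650|: 35, 6, 141, 35, 60, 112, 5, 0, 101
Sorted deviations: 0, 5, 6, 35, 35, 60, 101, 112, 141 → MAD = 35

35 ms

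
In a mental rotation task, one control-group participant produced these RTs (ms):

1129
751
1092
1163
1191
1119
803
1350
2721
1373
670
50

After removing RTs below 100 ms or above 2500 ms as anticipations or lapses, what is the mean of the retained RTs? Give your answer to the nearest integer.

Excluded: 50, 2721
Retained (n=10): Σ = 10641
Mean = 10641/10 = 1064.1000

1064 ms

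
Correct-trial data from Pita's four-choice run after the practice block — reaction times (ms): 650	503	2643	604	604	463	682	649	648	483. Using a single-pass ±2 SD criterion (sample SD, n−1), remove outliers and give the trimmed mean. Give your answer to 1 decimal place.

n = 10, ΣRT = 7929, M = 792.900
Σ(x−M)² = 3857572.90; s = √(3857572.90/9) = 654.690
Cutoffs: 792.900 ± 2·654.690 → [-516.5, 2102.3]
Outside: 2643 → excluded.
Retained (n=9): Σ = 5286, mean = 5286/9 = 587.333

587.3 ms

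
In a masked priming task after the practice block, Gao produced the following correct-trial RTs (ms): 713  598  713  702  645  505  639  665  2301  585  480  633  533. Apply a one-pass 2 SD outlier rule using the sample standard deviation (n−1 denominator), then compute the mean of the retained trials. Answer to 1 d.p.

617.6 ms

n = 13, ΣRT = 9712, M = 747.077
Σ(x−M)² = 2685134.92; s = √(2685134.92/12) = 473.034
Cutoffs: 747.077 ± 2·473.034 → [-199.0, 1693.1]
Outside: 2301 → excluded.
Retained (n=12): Σ = 7411, mean = 7411/12 = 617.583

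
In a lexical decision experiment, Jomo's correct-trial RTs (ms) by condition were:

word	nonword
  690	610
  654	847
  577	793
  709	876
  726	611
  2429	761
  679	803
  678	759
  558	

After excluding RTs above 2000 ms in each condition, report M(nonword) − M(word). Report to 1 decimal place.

word: exclude 2429
M(word) = 5271/8 = 658.875
M(nonword) = 6060/8 = 757.500
Difference = 757.500 − 658.875 = 98.625 ms

98.6 ms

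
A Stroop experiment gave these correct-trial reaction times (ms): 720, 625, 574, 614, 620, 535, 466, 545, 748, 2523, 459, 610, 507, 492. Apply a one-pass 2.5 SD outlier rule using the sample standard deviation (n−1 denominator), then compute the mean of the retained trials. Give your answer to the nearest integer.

578 ms

n = 14, ΣRT = 10038, M = 717.000
Σ(x−M)² = 3609984.00; s = √(3609984.00/13) = 526.964
Cutoffs: 717.000 ± 2.5·526.964 → [-600.4, 2034.4]
Outside: 2523 → excluded.
Retained (n=13): Σ = 7515, mean = 7515/13 = 578.077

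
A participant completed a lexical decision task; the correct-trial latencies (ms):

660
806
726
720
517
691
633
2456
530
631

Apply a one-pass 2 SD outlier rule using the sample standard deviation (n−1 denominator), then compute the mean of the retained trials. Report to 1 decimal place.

n = 10, ΣRT = 8370, M = 837.000
Σ(x−M)² = 2981478.00; s = √(2981478.00/9) = 575.565
Cutoffs: 837.000 ± 2·575.565 → [-314.1, 1988.1]
Outside: 2456 → excluded.
Retained (n=9): Σ = 5914, mean = 5914/9 = 657.111

657.1 ms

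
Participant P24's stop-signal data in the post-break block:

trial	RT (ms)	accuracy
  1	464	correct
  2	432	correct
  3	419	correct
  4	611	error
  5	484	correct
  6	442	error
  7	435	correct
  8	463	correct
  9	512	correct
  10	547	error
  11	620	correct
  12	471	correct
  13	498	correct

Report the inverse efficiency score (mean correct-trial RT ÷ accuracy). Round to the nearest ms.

Correct trials (n=10): 464, 432, 419, 484, 435, 463, 512, 620, 471, 498
Mean correct RT = 4798/10 = 479.8000 ms
Proportion correct = 10/13
IES = 479.8000 / (10/13) = 623.740 ms

624 ms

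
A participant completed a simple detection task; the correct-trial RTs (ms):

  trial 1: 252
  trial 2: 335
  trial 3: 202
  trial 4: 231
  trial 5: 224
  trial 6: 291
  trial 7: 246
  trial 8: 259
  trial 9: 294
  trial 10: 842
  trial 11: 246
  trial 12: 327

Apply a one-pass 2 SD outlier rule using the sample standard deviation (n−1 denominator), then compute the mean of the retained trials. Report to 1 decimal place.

264.3 ms

n = 12, ΣRT = 3749, M = 312.417
Σ(x−M)² = 323942.92; s = √(323942.92/11) = 171.608
Cutoffs: 312.417 ± 2·171.608 → [-30.8, 655.6]
Outside: 842 → excluded.
Retained (n=11): Σ = 2907, mean = 2907/11 = 264.273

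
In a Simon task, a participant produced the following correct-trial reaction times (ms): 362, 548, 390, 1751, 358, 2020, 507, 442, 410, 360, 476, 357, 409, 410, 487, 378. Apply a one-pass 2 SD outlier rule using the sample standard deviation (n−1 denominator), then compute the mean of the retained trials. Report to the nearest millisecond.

421 ms

n = 16, ΣRT = 9665, M = 604.062
Σ(x−M)² = 3839320.94; s = √(3839320.94/15) = 505.920
Cutoffs: 604.062 ± 2·505.920 → [-407.8, 1615.9]
Outside: 1751, 2020 → excluded.
Retained (n=14): Σ = 5894, mean = 5894/14 = 421.000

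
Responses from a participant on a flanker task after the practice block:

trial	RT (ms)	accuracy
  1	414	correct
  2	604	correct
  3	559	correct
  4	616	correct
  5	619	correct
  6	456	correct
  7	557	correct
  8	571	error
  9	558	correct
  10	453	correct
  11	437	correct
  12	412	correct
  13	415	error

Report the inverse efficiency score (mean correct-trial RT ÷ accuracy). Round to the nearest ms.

Correct trials (n=11): 414, 604, 559, 616, 619, 456, 557, 558, 453, 437, 412
Mean correct RT = 5685/11 = 516.8182 ms
Proportion correct = 11/13
IES = 516.8182 / (11/13) = 610.785 ms

611 ms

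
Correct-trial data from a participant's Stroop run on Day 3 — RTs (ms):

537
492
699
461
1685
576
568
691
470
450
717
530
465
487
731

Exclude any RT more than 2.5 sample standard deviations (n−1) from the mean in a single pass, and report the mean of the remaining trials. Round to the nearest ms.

562 ms

n = 15, ΣRT = 9559, M = 637.267
Σ(x−M)² = 1317172.93; s = √(1317172.93/14) = 306.731
Cutoffs: 637.267 ± 2.5·306.731 → [-129.6, 1404.1]
Outside: 1685 → excluded.
Retained (n=14): Σ = 7874, mean = 7874/14 = 562.429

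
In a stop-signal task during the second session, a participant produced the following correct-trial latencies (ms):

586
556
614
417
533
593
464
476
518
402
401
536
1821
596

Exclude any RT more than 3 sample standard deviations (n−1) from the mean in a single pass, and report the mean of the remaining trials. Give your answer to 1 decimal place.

n = 14, ΣRT = 8513, M = 608.071
Σ(x−M)² = 1653796.93; s = √(1653796.93/13) = 356.672
Cutoffs: 608.071 ± 3·356.672 → [-461.9, 1678.1]
Outside: 1821 → excluded.
Retained (n=13): Σ = 6692, mean = 6692/13 = 514.769

514.8 ms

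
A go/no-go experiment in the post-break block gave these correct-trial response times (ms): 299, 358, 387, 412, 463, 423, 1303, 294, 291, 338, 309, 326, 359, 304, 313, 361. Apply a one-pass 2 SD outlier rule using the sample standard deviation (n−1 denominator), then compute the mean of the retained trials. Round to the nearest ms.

n = 16, ΣRT = 6540, M = 408.750
Σ(x−M)² = 891665.00; s = √(891665.00/15) = 243.812
Cutoffs: 408.750 ± 2·243.812 → [-78.9, 896.4]
Outside: 1303 → excluded.
Retained (n=15): Σ = 5237, mean = 5237/15 = 349.133

349 ms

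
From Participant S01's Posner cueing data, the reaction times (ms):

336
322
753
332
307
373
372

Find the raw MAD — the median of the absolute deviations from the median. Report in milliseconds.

29 ms

Sorted: 307, 322, 332, 336, 372, 373, 753 → median = 336
|x − 336|: 0, 14, 417, 4, 29, 37, 36
Sorted deviations: 0, 4, 14, 29, 36, 37, 417 → MAD = 29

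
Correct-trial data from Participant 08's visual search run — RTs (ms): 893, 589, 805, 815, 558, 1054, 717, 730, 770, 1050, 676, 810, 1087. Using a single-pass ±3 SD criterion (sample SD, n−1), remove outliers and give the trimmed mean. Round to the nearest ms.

n = 13, ΣRT = 10554, M = 811.846
Σ(x−M)² = 347709.69; s = √(347709.69/12) = 170.223
Cutoffs: 811.846 ± 3·170.223 → [301.2, 1322.5]
No RTs fall outside the cutoffs; all 13 retained. Mean = 10554/13 = 811.846

812 ms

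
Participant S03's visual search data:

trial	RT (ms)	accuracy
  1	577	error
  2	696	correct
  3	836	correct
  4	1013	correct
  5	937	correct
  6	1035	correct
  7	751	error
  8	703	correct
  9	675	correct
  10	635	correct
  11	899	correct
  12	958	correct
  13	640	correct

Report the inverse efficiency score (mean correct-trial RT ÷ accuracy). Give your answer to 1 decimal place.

Correct trials (n=11): 696, 836, 1013, 937, 1035, 703, 675, 635, 899, 958, 640
Mean correct RT = 9027/11 = 820.6364 ms
Proportion correct = 11/13
IES = 820.6364 / (11/13) = 969.843 ms

969.8 ms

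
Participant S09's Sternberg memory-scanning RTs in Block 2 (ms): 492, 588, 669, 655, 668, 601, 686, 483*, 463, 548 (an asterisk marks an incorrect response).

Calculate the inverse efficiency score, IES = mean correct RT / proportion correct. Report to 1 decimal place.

Correct trials (n=9): 492, 588, 669, 655, 668, 601, 686, 463, 548
Mean correct RT = 5370/9 = 596.6667 ms
Proportion correct = 9/10
IES = 596.6667 / (9/10) = 662.963 ms

663.0 ms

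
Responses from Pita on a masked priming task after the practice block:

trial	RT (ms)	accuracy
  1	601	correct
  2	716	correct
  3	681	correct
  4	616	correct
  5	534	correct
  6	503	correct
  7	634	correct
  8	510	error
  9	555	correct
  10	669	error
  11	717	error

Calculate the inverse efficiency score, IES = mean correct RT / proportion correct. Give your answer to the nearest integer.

832 ms

Correct trials (n=8): 601, 716, 681, 616, 534, 503, 634, 555
Mean correct RT = 4840/8 = 605.0000 ms
Proportion correct = 8/11
IES = 605.0000 / (8/11) = 831.875 ms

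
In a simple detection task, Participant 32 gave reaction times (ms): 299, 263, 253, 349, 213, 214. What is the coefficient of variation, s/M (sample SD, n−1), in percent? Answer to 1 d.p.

19.7%

n = 6, Σ = 1591, M = 265.1667
Σ(x−M)² = 13664.833; s = √(13664.833/5) = 52.2778
CV = 52.2778 / 265.1667 = 0.19715 = 19.715%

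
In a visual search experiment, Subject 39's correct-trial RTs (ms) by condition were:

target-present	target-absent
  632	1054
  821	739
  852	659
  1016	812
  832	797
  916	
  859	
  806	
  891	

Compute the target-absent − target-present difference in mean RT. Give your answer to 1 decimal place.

M(target-present) = 7625/9 = 847.222
M(target-absent) = 4061/5 = 812.200
Difference = 812.200 − 847.222 = -35.022 ms

-35.0 ms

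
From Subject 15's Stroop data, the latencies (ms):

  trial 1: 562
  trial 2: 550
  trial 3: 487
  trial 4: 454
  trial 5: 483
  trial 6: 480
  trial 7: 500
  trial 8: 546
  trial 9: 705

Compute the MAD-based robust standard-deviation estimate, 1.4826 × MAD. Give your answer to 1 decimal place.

Sorted: 454, 480, 483, 487, 500, 546, 550, 562, 705 → median = 500
|x − 500| sorted: 0, 13, 17, 20, 46, 46, 50, 62, 205 → MAD = 46
Robust SD ≈ 1.4826 × 46 = 68.200

68.2 ms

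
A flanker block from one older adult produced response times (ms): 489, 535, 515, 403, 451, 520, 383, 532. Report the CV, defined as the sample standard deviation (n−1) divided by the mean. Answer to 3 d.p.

n = 8, Σ = 3828, M = 478.5000
Σ(x−M)² = 24796.000; s = √(24796.000/7) = 59.5171
CV = 59.5171 / 478.5000 = 0.12438

0.124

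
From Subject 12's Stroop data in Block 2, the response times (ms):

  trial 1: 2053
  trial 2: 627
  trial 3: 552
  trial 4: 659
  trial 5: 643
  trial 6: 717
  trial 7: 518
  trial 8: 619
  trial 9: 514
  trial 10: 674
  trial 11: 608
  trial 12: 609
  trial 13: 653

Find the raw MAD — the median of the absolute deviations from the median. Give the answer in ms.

Sorted: 514, 518, 552, 608, 609, 619, 627, 643, 653, 659, 674, 717, 2053 → median = 627
|x − 627|: 1426, 0, 75, 32, 16, 90, 109, 8, 113, 47, 19, 18, 26
Sorted deviations: 0, 8, 16, 18, 19, 26, 32, 47, 75, 90, 109, 113, 1426 → MAD = 32

32 ms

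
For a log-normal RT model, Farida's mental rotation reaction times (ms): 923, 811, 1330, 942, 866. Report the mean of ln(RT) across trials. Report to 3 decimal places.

ln(RT): 6.8276, 6.6983, 7.1929, 6.8480, 6.7639
Σ ln(RT) = 34.3307
Mean = 34.3307/5 = 6.86614

6.866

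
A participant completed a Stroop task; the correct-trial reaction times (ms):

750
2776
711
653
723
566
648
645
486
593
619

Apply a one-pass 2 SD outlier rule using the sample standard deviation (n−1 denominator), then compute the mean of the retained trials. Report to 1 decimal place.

n = 11, ΣRT = 9170, M = 833.636
Σ(x−M)² = 4206180.55; s = √(4206180.55/10) = 648.551
Cutoffs: 833.636 ± 2·648.551 → [-463.5, 2130.7]
Outside: 2776 → excluded.
Retained (n=10): Σ = 6394, mean = 6394/10 = 639.400

639.4 ms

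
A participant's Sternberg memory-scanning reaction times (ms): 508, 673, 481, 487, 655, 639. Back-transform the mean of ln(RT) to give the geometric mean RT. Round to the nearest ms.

568 ms

ln(RT): 6.2305, 6.5117, 6.1759, 6.1883, 6.4846, 6.4599
Mean ln(RT) = 38.0509/6 = 6.34182
Geometric mean = exp(6.34182) = 567.83 ms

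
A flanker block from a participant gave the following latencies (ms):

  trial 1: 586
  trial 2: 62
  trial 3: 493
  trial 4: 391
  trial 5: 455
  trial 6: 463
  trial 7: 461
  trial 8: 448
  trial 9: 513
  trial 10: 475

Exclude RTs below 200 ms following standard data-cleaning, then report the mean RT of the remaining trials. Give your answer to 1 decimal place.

476.1 ms

Excluded: 62
Retained (n=9): Σ = 4285
Mean = 4285/9 = 476.1111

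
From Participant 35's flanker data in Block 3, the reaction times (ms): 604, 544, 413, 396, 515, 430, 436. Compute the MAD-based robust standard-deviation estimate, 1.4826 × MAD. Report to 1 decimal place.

59.3 ms

Sorted: 396, 413, 430, 436, 515, 544, 604 → median = 436
|x − 436| sorted: 0, 6, 23, 40, 79, 108, 168 → MAD = 40
Robust SD ≈ 1.4826 × 40 = 59.304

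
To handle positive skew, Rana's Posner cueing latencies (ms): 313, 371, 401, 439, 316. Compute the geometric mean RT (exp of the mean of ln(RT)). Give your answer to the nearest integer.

365 ms

ln(RT): 5.7462, 5.9162, 5.9940, 6.0845, 5.7557
Mean ln(RT) = 29.4966/5 = 5.89932
Geometric mean = exp(5.89932) = 364.79 ms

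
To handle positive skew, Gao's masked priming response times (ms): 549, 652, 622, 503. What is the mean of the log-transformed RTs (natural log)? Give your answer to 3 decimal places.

ln(RT): 6.3081, 6.4800, 6.4329, 6.2206
Σ ln(RT) = 25.4417
Mean = 25.4417/4 = 6.36042

6.360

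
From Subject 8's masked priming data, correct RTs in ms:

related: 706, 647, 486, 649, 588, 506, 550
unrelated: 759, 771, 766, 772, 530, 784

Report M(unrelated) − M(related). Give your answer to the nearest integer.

140 ms

M(related) = 4132/7 = 590.286
M(unrelated) = 4382/6 = 730.333
Difference = 730.333 − 590.286 = 140.048 ms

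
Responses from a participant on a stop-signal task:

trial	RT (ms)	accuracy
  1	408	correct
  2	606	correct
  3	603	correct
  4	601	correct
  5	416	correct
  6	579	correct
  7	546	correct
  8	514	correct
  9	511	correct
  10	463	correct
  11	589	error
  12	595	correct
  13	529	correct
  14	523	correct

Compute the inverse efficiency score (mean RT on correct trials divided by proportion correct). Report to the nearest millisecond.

571 ms

Correct trials (n=13): 408, 606, 603, 601, 416, 579, 546, 514, 511, 463, 595, 529, 523
Mean correct RT = 6894/13 = 530.3077 ms
Proportion correct = 13/14
IES = 530.3077 / (13/14) = 571.101 ms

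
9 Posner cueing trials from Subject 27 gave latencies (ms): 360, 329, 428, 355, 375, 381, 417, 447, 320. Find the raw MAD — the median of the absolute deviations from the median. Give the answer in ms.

42 ms

Sorted: 320, 329, 355, 360, 375, 381, 417, 428, 447 → median = 375
|x − 375|: 15, 46, 53, 20, 0, 6, 42, 72, 55
Sorted deviations: 0, 6, 15, 20, 42, 46, 53, 55, 72 → MAD = 42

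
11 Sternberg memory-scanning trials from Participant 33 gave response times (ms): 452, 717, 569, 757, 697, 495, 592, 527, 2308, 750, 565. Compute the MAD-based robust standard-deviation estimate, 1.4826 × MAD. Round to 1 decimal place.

Sorted: 452, 495, 527, 565, 569, 592, 697, 717, 750, 757, 2308 → median = 592
|x − 592| sorted: 0, 23, 27, 65, 97, 105, 125, 140, 158, 165, 1716 → MAD = 105
Robust SD ≈ 1.4826 × 105 = 155.673

155.7 ms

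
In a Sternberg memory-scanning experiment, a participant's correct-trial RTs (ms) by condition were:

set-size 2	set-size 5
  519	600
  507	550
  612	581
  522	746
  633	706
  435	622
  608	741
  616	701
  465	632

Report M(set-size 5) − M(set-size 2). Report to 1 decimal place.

106.9 ms

M(set-size 2) = 4917/9 = 546.333
M(set-size 5) = 5879/9 = 653.222
Difference = 653.222 − 546.333 = 106.889 ms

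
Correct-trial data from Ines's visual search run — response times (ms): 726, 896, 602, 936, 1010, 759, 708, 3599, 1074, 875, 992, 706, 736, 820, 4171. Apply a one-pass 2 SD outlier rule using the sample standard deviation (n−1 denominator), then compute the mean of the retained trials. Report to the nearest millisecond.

834 ms

n = 15, ΣRT = 18610, M = 1240.667
Σ(x−M)² = 16542769.33; s = √(16542769.33/14) = 1087.026
Cutoffs: 1240.667 ± 2·1087.026 → [-933.4, 3414.7]
Outside: 3599, 4171 → excluded.
Retained (n=13): Σ = 10840, mean = 10840/13 = 833.846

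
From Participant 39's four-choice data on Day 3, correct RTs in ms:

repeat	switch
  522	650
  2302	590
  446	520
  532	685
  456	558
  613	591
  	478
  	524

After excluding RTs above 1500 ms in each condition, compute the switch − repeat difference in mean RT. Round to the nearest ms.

61 ms

repeat: exclude 2302
M(repeat) = 2569/5 = 513.800
M(switch) = 4596/8 = 574.500
Difference = 574.500 − 513.800 = 60.700 ms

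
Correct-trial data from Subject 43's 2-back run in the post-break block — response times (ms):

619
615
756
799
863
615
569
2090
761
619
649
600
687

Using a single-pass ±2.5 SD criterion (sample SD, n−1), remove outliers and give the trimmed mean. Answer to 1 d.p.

n = 13, ΣRT = 10242, M = 787.846
Σ(x−M)² = 1932509.69; s = √(1932509.69/12) = 401.301
Cutoffs: 787.846 ± 2.5·401.301 → [-215.4, 1791.1]
Outside: 2090 → excluded.
Retained (n=12): Σ = 8152, mean = 8152/12 = 679.333

679.3 ms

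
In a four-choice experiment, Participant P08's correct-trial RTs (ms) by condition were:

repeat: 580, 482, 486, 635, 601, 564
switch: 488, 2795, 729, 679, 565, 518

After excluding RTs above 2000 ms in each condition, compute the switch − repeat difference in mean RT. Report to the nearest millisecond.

38 ms

switch: exclude 2795
M(repeat) = 3348/6 = 558.000
M(switch) = 2979/5 = 595.800
Difference = 595.800 − 558.000 = 37.800 ms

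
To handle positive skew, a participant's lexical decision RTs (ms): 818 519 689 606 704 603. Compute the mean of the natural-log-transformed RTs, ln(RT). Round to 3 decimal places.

ln(RT): 6.7069, 6.2519, 6.5352, 6.4069, 6.5568, 6.4019
Σ ln(RT) = 38.8596
Mean = 38.8596/6 = 6.47660

6.477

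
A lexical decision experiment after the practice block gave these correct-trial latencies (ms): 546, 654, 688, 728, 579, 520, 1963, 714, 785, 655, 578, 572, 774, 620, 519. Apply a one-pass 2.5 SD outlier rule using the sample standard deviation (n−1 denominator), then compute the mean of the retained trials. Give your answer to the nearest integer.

n = 15, ΣRT = 10895, M = 726.333
Σ(x−M)² = 1743919.33; s = √(1743919.33/14) = 352.939
Cutoffs: 726.333 ± 2.5·352.939 → [-156.0, 1608.7]
Outside: 1963 → excluded.
Retained (n=14): Σ = 8932, mean = 8932/14 = 638.000

638 ms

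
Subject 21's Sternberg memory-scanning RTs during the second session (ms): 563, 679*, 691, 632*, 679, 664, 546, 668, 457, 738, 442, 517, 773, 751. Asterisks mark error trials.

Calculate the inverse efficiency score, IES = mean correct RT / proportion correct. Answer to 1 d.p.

Correct trials (n=12): 563, 691, 679, 664, 546, 668, 457, 738, 442, 517, 773, 751
Mean correct RT = 7489/12 = 624.0833 ms
Proportion correct = 12/14
IES = 624.0833 / (12/14) = 728.097 ms

728.1 ms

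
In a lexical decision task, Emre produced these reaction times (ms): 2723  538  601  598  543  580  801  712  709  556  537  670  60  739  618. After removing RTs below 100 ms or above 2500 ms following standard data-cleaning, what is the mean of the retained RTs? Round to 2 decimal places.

Excluded: 60, 2723
Retained (n=13): Σ = 8202
Mean = 8202/13 = 630.9231

630.92 ms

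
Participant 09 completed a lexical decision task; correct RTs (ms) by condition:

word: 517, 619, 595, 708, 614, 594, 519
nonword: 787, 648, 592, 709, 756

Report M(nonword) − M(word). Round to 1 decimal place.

103.3 ms

M(word) = 4166/7 = 595.143
M(nonword) = 3492/5 = 698.400
Difference = 698.400 − 595.143 = 103.257 ms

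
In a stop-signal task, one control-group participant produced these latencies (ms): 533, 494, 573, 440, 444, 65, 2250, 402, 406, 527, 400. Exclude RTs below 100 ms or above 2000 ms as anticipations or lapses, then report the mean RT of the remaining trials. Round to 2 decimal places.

Excluded: 65, 2250
Retained (n=9): Σ = 4219
Mean = 4219/9 = 468.7778

468.78 ms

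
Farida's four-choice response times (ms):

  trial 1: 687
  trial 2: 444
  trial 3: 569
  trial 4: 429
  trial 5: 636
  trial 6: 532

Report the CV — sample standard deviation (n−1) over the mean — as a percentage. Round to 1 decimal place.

18.7%

n = 6, Σ = 3297, M = 549.5000
Σ(x−M)² = 52725.500; s = √(52725.500/5) = 102.6893
CV = 102.6893 / 549.5000 = 0.18688 = 18.688%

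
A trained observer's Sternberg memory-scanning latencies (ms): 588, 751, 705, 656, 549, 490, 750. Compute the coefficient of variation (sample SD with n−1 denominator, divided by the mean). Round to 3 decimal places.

0.159

n = 7, Σ = 4489, M = 641.2857
Σ(x−M)² = 62375.429; s = √(62375.429/6) = 101.9603
CV = 101.9603 / 641.2857 = 0.15899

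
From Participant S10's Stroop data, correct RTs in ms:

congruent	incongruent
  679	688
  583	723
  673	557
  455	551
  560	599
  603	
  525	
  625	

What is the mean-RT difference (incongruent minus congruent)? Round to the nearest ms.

36 ms

M(congruent) = 4703/8 = 587.875
M(incongruent) = 3118/5 = 623.600
Difference = 623.600 − 587.875 = 35.725 ms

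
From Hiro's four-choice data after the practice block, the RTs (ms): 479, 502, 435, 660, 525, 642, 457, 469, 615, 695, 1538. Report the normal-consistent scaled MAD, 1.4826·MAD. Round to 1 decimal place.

133.4 ms

Sorted: 435, 457, 469, 479, 502, 525, 615, 642, 660, 695, 1538 → median = 525
|x − 525| sorted: 0, 23, 46, 56, 68, 90, 90, 117, 135, 170, 1013 → MAD = 90
Robust SD ≈ 1.4826 × 90 = 133.434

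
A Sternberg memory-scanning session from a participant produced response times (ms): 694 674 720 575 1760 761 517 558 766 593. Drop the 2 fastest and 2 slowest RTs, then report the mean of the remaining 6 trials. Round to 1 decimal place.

669.5 ms

Sorted: 517, 558, 575, 593, 674, 694, 720, 761, 766, 1760
Drop lowest 2 (517, 558) and highest 2 (766, 1760)
Remaining (n=6): Σ = 4017, mean = 4017/6 = 669.500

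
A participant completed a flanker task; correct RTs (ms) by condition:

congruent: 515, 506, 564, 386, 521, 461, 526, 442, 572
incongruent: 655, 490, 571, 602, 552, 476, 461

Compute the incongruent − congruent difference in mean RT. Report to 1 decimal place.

44.6 ms

M(congruent) = 4493/9 = 499.222
M(incongruent) = 3807/7 = 543.857
Difference = 543.857 − 499.222 = 44.635 ms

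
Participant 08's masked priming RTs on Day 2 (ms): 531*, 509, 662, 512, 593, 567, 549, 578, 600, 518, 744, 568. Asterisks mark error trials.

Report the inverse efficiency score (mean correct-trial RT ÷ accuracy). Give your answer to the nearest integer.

635 ms

Correct trials (n=11): 509, 662, 512, 593, 567, 549, 578, 600, 518, 744, 568
Mean correct RT = 6400/11 = 581.8182 ms
Proportion correct = 11/12
IES = 581.8182 / (11/12) = 634.711 ms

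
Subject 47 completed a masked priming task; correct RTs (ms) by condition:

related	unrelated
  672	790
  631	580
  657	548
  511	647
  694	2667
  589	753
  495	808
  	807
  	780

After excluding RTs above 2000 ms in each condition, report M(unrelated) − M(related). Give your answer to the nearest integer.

107 ms

unrelated: exclude 2667
M(related) = 4249/7 = 607.000
M(unrelated) = 5713/8 = 714.125
Difference = 714.125 − 607.000 = 107.125 ms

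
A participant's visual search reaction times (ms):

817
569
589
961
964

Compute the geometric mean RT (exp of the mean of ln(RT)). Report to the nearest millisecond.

ln(RT): 6.7056, 6.3439, 6.3784, 6.8680, 6.8711
Mean ln(RT) = 33.1670/5 = 6.63340
Geometric mean = exp(6.63340) = 760.06 ms

760 ms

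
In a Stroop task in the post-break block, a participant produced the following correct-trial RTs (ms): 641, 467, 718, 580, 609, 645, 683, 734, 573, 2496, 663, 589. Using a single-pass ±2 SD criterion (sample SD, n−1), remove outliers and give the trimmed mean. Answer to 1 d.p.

627.5 ms

n = 12, ΣRT = 9398, M = 783.167
Σ(x−M)² = 3257679.67; s = √(3257679.67/11) = 544.199
Cutoffs: 783.167 ± 2·544.199 → [-305.2, 1871.6]
Outside: 2496 → excluded.
Retained (n=11): Σ = 6902, mean = 6902/11 = 627.455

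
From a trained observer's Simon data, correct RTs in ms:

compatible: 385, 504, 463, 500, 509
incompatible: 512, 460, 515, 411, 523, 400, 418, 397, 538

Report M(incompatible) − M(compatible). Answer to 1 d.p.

M(compatible) = 2361/5 = 472.200
M(incompatible) = 4174/9 = 463.778
Difference = 463.778 − 472.200 = -8.422 ms

-8.4 ms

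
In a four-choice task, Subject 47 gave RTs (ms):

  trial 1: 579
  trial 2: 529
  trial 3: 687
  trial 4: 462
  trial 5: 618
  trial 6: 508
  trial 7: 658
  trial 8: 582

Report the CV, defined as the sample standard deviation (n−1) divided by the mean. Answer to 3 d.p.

n = 8, Σ = 4623, M = 577.8750
Σ(x−M)² = 40654.875; s = √(40654.875/7) = 76.2092
CV = 76.2092 / 577.8750 = 0.13188

0.132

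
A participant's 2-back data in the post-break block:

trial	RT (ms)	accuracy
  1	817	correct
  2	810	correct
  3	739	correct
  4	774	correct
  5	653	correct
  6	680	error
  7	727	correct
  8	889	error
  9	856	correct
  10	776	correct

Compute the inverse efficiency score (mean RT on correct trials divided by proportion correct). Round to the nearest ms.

961 ms

Correct trials (n=8): 817, 810, 739, 774, 653, 727, 856, 776
Mean correct RT = 6152/8 = 769.0000 ms
Proportion correct = 8/10
IES = 769.0000 / (8/10) = 961.250 ms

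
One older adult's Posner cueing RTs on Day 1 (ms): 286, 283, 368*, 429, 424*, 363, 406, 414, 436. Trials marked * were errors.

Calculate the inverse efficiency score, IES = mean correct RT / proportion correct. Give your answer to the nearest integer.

481 ms

Correct trials (n=7): 286, 283, 429, 363, 406, 414, 436
Mean correct RT = 2617/7 = 373.8571 ms
Proportion correct = 7/9
IES = 373.8571 / (7/9) = 480.673 ms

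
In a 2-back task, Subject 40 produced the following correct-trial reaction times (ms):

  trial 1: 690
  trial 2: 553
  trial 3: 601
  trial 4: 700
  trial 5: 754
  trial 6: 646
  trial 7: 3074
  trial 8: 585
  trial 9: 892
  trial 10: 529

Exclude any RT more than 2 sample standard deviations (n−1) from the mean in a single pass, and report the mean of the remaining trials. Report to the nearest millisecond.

661 ms

n = 10, ΣRT = 9024, M = 902.400
Σ(x−M)² = 5342890.40; s = √(5342890.40/9) = 770.490
Cutoffs: 902.400 ± 2·770.490 → [-638.6, 2443.4]
Outside: 3074 → excluded.
Retained (n=9): Σ = 5950, mean = 5950/9 = 661.111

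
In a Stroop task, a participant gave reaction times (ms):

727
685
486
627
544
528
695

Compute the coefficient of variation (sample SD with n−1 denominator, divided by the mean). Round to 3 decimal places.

n = 7, Σ = 4292, M = 613.1429
Σ(x−M)² = 53214.857; s = √(53214.857/6) = 94.1761
CV = 94.1761 / 613.1429 = 0.15360

0.154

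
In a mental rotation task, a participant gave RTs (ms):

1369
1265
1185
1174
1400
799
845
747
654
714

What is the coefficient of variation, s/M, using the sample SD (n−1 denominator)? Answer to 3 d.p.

n = 10, Σ = 10152, M = 1015.2000
Σ(x−M)² = 758523.600; s = √(758523.600/9) = 290.3109
CV = 290.3109 / 1015.2000 = 0.28596

0.286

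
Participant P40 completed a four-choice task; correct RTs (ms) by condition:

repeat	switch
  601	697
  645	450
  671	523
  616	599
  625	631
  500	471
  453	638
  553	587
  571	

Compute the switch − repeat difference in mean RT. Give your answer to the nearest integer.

-7 ms

M(repeat) = 5235/9 = 581.667
M(switch) = 4596/8 = 574.500
Difference = 574.500 − 581.667 = -7.167 ms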